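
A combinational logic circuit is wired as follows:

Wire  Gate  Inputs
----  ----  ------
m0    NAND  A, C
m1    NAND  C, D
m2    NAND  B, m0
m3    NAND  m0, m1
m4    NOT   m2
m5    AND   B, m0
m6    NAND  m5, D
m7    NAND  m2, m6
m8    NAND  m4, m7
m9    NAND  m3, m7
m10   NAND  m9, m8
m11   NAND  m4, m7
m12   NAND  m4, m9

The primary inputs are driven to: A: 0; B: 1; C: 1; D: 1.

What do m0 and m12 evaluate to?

m0 = 1; m12 = 1

m0 = A NAND C = 0 NAND 1 = 1
m1 = C NAND D = 1 NAND 1 = 0
m2 = B NAND m0 = 1 NAND 1 = 0
m3 = m0 NAND m1 = 1 NAND 0 = 1
m4 = NOT m2 = NOT 0 = 1
m5 = B AND m0 = 1 AND 1 = 1
m6 = m5 NAND D = 1 NAND 1 = 0
m7 = m2 NAND m6 = 0 NAND 0 = 1
m9 = m3 NAND m7 = 1 NAND 1 = 0
m12 = m4 NAND m9 = 1 NAND 0 = 1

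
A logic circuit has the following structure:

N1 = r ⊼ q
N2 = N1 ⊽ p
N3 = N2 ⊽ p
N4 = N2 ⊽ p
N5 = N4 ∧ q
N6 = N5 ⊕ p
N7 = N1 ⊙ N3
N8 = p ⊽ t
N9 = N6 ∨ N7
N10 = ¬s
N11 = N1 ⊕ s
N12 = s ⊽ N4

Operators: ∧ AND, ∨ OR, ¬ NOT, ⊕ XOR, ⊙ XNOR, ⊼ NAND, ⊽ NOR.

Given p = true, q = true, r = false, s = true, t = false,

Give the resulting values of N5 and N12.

N5 = false, N12 = false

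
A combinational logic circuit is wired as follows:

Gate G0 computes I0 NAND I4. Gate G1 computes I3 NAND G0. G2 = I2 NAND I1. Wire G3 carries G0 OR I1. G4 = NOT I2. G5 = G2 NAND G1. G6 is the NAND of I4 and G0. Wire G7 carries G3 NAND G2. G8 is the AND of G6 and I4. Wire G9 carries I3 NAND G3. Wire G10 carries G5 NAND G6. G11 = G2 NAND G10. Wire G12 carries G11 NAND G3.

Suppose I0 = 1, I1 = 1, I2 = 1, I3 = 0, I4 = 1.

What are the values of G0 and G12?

G0 = I0 NAND I4 = 1 NAND 1 = 0
G1 = I3 NAND G0 = 0 NAND 0 = 1
G2 = I2 NAND I1 = 1 NAND 1 = 0
G3 = G0 OR I1 = 0 OR 1 = 1
G5 = G2 NAND G1 = 0 NAND 1 = 1
G6 = I4 NAND G0 = 1 NAND 0 = 1
G10 = G5 NAND G6 = 1 NAND 1 = 0
G11 = G2 NAND G10 = 0 NAND 0 = 1
G12 = G11 NAND G3 = 1 NAND 1 = 0

G0 = 0, G12 = 0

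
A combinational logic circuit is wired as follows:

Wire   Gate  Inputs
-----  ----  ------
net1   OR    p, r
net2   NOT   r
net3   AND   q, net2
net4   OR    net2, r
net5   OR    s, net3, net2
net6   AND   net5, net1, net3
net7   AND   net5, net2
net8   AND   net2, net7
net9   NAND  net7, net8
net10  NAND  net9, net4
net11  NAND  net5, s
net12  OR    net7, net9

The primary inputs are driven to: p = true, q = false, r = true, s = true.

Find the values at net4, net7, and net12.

net4 = true; net7 = false; net12 = true

net2 = NOT r = NOT true = false
net3 = q AND net2 = false AND false = false
net4 = net2 OR r = false OR true = true
net5 = s OR net3 OR net2 = true OR false OR false = true
net7 = net5 AND net2 = true AND false = false
net8 = net2 AND net7 = false AND false = false
net9 = net7 NAND net8 = false NAND false = true
net12 = net7 OR net9 = false OR true = true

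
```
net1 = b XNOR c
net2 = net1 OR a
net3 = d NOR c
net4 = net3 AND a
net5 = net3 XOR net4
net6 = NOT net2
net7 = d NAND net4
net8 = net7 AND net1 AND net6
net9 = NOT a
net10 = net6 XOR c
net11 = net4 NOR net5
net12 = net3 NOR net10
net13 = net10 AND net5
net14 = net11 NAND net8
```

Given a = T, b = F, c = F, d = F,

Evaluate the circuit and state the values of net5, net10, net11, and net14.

net1 = b XNOR c = F XNOR F = T
net2 = net1 OR a = T OR T = T
net3 = d NOR c = F NOR F = T
net4 = net3 AND a = T AND T = T
net5 = net3 XOR net4 = T XOR T = F
net6 = NOT net2 = NOT T = F
net7 = d NAND net4 = F NAND T = T
net8 = net7 AND net1 AND net6 = T AND T AND F = F
net10 = net6 XOR c = F XOR F = F
net11 = net4 NOR net5 = T NOR F = F
net14 = net11 NAND net8 = F NAND F = T

net5 = F  net10 = F  net11 = F  net14 = T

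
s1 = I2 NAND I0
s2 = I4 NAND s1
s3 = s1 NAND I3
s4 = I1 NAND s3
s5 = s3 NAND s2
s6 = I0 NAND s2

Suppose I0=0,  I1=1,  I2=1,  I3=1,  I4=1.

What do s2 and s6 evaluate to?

s1 = I2 NAND I0 = 1 NAND 0 = 1
s2 = I4 NAND s1 = 1 NAND 1 = 0
s6 = I0 NAND s2 = 0 NAND 0 = 1

s2 = 0; s6 = 1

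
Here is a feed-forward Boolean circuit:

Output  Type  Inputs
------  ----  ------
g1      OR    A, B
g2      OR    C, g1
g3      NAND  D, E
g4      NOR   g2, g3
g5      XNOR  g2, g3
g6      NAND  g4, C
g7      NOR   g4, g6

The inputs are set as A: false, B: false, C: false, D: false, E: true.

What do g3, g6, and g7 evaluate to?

g1 = A OR B = false OR false = false
g2 = C OR g1 = false OR false = false
g3 = D NAND E = false NAND true = true
g4 = g2 NOR g3 = false NOR true = false
g6 = g4 NAND C = false NAND false = true
g7 = g4 NOR g6 = false NOR true = false

g3 = true, g6 = true, g7 = false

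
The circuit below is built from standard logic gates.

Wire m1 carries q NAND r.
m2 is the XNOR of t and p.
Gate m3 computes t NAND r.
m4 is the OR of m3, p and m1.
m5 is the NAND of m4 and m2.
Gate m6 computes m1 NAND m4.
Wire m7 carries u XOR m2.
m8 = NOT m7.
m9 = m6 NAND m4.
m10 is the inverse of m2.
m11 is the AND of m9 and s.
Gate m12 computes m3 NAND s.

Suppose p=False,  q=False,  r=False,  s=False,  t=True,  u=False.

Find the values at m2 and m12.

m2 = t XNOR p = True XNOR False = False
m3 = t NAND r = True NAND False = True
m12 = m3 NAND s = True NAND False = True

m2 = False  m12 = True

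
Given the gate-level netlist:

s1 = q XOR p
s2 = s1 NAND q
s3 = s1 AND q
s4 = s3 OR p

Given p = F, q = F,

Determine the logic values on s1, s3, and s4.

s1 = F  s3 = F  s4 = F

s1 = q XOR p = F XOR F = F
s3 = s1 AND q = F AND F = F
s4 = s3 OR p = F OR F = F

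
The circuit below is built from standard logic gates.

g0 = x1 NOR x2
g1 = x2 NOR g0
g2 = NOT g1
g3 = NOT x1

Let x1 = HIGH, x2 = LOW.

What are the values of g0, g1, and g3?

g0 = x1 NOR x2 = HIGH NOR LOW = LOW
g1 = x2 NOR g0 = LOW NOR LOW = HIGH
g3 = NOT x1 = NOT HIGH = LOW

g0 = LOW; g1 = HIGH; g3 = LOW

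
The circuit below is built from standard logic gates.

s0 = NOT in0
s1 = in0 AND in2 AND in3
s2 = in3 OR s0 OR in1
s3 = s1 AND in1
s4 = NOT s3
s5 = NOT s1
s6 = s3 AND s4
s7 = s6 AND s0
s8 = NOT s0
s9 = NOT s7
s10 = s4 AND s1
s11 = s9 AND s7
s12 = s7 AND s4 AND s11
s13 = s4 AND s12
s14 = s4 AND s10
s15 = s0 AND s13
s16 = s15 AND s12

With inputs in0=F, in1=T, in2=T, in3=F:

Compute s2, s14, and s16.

s0 = NOT in0 = NOT F = T
s1 = in0 AND in2 AND in3 = F AND T AND F = F
s2 = in3 OR s0 OR in1 = F OR T OR T = T
s3 = s1 AND in1 = F AND T = F
s4 = NOT s3 = NOT F = T
s6 = s3 AND s4 = F AND T = F
s7 = s6 AND s0 = F AND T = F
s9 = NOT s7 = NOT F = T
s10 = s4 AND s1 = T AND F = F
s11 = s9 AND s7 = T AND F = F
s12 = s7 AND s4 AND s11 = F AND T AND F = F
s13 = s4 AND s12 = T AND F = F
s14 = s4 AND s10 = T AND F = F
s15 = s0 AND s13 = T AND F = F
s16 = s15 AND s12 = F AND F = F

s2 = T  s14 = F  s16 = F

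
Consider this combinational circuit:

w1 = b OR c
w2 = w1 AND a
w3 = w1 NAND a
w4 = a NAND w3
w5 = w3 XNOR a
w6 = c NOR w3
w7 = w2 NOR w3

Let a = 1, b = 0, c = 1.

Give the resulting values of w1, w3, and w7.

w1 = 1; w3 = 0; w7 = 0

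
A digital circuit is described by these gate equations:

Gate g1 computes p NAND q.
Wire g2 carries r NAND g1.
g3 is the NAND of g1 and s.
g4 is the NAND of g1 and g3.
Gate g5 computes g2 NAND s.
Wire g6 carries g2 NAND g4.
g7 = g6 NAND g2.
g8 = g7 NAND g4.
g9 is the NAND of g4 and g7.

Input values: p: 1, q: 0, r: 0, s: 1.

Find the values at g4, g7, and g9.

g4 = 1; g7 = 1; g9 = 0

g1 = p NAND q = 1 NAND 0 = 1
g2 = r NAND g1 = 0 NAND 1 = 1
g3 = g1 NAND s = 1 NAND 1 = 0
g4 = g1 NAND g3 = 1 NAND 0 = 1
g6 = g2 NAND g4 = 1 NAND 1 = 0
g7 = g6 NAND g2 = 0 NAND 1 = 1
g9 = g4 NAND g7 = 1 NAND 1 = 0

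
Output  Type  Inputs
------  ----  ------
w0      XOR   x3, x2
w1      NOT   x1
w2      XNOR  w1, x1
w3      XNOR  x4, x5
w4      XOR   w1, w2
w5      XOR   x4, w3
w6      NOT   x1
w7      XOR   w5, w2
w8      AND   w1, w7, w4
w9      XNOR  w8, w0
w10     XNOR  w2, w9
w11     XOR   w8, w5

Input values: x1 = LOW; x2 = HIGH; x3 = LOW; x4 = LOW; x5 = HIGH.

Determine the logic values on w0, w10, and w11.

w0 = HIGH, w10 = HIGH, w11 = LOW

w0 = x3 XOR x2 = LOW XOR HIGH = HIGH
w1 = NOT x1 = NOT LOW = HIGH
w2 = w1 XNOR x1 = HIGH XNOR LOW = LOW
w3 = x4 XNOR x5 = LOW XNOR HIGH = LOW
w4 = w1 XOR w2 = HIGH XOR LOW = HIGH
w5 = x4 XOR w3 = LOW XOR LOW = LOW
w7 = w5 XOR w2 = LOW XOR LOW = LOW
w8 = w1 AND w7 AND w4 = HIGH AND LOW AND HIGH = LOW
w9 = w8 XNOR w0 = LOW XNOR HIGH = LOW
w10 = w2 XNOR w9 = LOW XNOR LOW = HIGH
w11 = w8 XOR w5 = LOW XOR LOW = LOW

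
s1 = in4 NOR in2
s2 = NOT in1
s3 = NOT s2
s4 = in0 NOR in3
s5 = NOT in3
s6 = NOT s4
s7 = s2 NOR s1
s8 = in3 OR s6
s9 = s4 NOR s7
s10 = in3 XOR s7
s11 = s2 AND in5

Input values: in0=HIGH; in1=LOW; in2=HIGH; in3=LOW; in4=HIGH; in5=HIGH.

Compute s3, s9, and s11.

s3 = LOW, s9 = HIGH, s11 = HIGH

s1 = in4 NOR in2 = HIGH NOR HIGH = LOW
s2 = NOT in1 = NOT LOW = HIGH
s3 = NOT s2 = NOT HIGH = LOW
s4 = in0 NOR in3 = HIGH NOR LOW = LOW
s7 = s2 NOR s1 = HIGH NOR LOW = LOW
s9 = s4 NOR s7 = LOW NOR LOW = HIGH
s11 = s2 AND in5 = HIGH AND HIGH = HIGH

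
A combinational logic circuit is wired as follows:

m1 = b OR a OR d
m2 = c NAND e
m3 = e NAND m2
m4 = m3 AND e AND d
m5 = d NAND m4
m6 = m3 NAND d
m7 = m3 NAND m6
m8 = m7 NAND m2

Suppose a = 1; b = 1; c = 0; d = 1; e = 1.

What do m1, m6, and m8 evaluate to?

m1 = 1, m6 = 1, m8 = 0

m1 = b OR a OR d = 1 OR 1 OR 1 = 1
m2 = c NAND e = 0 NAND 1 = 1
m3 = e NAND m2 = 1 NAND 1 = 0
m6 = m3 NAND d = 0 NAND 1 = 1
m7 = m3 NAND m6 = 0 NAND 1 = 1
m8 = m7 NAND m2 = 1 NAND 1 = 0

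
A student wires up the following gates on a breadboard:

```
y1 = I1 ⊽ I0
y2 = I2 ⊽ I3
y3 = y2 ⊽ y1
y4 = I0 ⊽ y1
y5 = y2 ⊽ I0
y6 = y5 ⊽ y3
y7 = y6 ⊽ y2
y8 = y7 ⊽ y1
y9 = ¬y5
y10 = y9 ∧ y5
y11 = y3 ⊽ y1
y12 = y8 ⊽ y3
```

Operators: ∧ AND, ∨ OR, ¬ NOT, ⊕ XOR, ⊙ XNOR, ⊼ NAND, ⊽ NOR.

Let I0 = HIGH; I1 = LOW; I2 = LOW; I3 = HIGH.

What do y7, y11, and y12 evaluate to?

y7 = HIGH  y11 = LOW  y12 = LOW

y1 = I1 NOR I0 = LOW NOR HIGH = LOW
y2 = I2 NOR I3 = LOW NOR HIGH = LOW
y3 = y2 NOR y1 = LOW NOR LOW = HIGH
y5 = y2 NOR I0 = LOW NOR HIGH = LOW
y6 = y5 NOR y3 = LOW NOR HIGH = LOW
y7 = y6 NOR y2 = LOW NOR LOW = HIGH
y8 = y7 NOR y1 = HIGH NOR LOW = LOW
y11 = y3 NOR y1 = HIGH NOR LOW = LOW
y12 = y8 NOR y3 = LOW NOR HIGH = LOW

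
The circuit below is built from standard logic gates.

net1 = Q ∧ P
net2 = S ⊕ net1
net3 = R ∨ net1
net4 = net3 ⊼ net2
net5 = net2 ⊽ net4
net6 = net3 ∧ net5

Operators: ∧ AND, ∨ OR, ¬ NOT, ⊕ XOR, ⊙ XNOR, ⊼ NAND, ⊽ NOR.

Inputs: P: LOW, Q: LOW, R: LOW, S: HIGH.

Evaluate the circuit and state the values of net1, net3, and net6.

net1 = LOW  net3 = LOW  net6 = LOW

net1 = Q AND P = LOW AND LOW = LOW
net2 = S XOR net1 = HIGH XOR LOW = HIGH
net3 = R OR net1 = LOW OR LOW = LOW
net4 = net3 NAND net2 = LOW NAND HIGH = HIGH
net5 = net2 NOR net4 = HIGH NOR HIGH = LOW
net6 = net3 AND net5 = LOW AND LOW = LOW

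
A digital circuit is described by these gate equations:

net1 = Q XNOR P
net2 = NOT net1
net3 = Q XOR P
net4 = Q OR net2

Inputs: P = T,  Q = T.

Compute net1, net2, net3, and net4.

net1 = T; net2 = F; net3 = F; net4 = T

net1 = Q XNOR P = T XNOR T = T
net2 = NOT net1 = NOT T = F
net3 = Q XOR P = T XOR T = F
net4 = Q OR net2 = T OR F = T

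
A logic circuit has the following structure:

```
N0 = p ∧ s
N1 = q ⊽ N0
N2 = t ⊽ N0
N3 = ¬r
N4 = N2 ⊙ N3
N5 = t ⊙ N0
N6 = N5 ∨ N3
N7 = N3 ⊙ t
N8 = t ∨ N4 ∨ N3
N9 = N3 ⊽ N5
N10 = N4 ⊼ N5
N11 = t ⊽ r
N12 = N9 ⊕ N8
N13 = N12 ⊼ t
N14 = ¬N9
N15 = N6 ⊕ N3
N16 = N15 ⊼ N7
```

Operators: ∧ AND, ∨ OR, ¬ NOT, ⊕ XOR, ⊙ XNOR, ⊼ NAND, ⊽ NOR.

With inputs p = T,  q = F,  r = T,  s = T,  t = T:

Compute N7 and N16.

N7 = F; N16 = T

N0 = p AND s = T AND T = T
N3 = NOT r = NOT T = F
N5 = t XNOR N0 = T XNOR T = T
N6 = N5 OR N3 = T OR F = T
N7 = N3 XNOR t = F XNOR T = F
N15 = N6 XOR N3 = T XOR F = T
N16 = N15 NAND N7 = T NAND F = T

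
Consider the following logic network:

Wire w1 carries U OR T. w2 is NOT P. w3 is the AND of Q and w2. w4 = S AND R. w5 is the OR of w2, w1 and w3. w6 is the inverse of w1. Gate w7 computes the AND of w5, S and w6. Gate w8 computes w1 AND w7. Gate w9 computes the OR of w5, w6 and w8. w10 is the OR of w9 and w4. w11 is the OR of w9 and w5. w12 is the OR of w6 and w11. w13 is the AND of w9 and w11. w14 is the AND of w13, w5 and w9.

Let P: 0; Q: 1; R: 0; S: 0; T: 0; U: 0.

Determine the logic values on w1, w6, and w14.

w1 = U OR T = 0 OR 0 = 0
w2 = NOT P = NOT 0 = 1
w3 = Q AND w2 = 1 AND 1 = 1
w5 = w2 OR w1 OR w3 = 1 OR 0 OR 1 = 1
w6 = NOT w1 = NOT 0 = 1
w7 = w5 AND S AND w6 = 1 AND 0 AND 1 = 0
w8 = w1 AND w7 = 0 AND 0 = 0
w9 = w5 OR w6 OR w8 = 1 OR 1 OR 0 = 1
w11 = w9 OR w5 = 1 OR 1 = 1
w13 = w9 AND w11 = 1 AND 1 = 1
w14 = w13 AND w5 AND w9 = 1 AND 1 AND 1 = 1

w1 = 0  w6 = 1  w14 = 1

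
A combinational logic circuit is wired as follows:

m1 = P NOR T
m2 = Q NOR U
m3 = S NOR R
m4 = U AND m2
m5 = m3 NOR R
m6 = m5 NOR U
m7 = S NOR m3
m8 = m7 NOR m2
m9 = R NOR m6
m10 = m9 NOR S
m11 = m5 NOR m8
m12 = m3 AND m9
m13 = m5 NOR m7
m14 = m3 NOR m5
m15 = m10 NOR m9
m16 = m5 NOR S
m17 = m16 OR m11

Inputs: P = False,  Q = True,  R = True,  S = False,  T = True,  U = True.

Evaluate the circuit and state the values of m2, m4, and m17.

m2 = False; m4 = False; m17 = True

m2 = Q NOR U = True NOR True = False
m3 = S NOR R = False NOR True = False
m4 = U AND m2 = True AND False = False
m5 = m3 NOR R = False NOR True = False
m7 = S NOR m3 = False NOR False = True
m8 = m7 NOR m2 = True NOR False = False
m11 = m5 NOR m8 = False NOR False = True
m16 = m5 NOR S = False NOR False = True
m17 = m16 OR m11 = True OR True = True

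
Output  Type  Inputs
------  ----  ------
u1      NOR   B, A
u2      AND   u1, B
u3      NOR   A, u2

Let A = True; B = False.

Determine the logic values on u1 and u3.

u1 = B NOR A = False NOR True = False
u2 = u1 AND B = False AND False = False
u3 = A NOR u2 = True NOR False = False

u1 = False, u3 = False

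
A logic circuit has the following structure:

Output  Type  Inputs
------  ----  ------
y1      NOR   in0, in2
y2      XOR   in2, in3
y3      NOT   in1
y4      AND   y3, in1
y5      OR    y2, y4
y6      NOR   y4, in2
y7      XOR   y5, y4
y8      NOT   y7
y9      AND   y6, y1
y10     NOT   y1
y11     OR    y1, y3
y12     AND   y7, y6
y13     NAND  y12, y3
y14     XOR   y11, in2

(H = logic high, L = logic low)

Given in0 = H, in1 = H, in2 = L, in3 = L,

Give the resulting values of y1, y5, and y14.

y1 = L, y5 = L, y14 = L

y1 = in0 NOR in2 = H NOR L = L
y2 = in2 XOR in3 = L XOR L = L
y3 = NOT in1 = NOT H = L
y4 = y3 AND in1 = L AND H = L
y5 = y2 OR y4 = L OR L = L
y11 = y1 OR y3 = L OR L = L
y14 = y11 XOR in2 = L XOR L = L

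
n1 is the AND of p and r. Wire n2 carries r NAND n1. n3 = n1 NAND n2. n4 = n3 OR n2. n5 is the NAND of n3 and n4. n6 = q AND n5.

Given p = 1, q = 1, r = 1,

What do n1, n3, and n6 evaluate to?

n1 = p AND r = 1 AND 1 = 1
n2 = r NAND n1 = 1 NAND 1 = 0
n3 = n1 NAND n2 = 1 NAND 0 = 1
n4 = n3 OR n2 = 1 OR 0 = 1
n5 = n3 NAND n4 = 1 NAND 1 = 0
n6 = q AND n5 = 1 AND 0 = 0

n1 = 1, n3 = 1, n6 = 0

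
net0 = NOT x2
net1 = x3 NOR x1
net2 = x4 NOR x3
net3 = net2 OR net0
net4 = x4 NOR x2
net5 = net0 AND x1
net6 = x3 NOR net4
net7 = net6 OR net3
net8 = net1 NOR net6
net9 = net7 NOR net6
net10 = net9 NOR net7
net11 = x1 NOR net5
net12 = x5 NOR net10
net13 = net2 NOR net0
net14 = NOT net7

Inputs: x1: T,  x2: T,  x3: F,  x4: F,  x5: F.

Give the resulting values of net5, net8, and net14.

net5 = F  net8 = F  net14 = F

net0 = NOT x2 = NOT T = F
net1 = x3 NOR x1 = F NOR T = F
net2 = x4 NOR x3 = F NOR F = T
net3 = net2 OR net0 = T OR F = T
net4 = x4 NOR x2 = F NOR T = F
net5 = net0 AND x1 = F AND T = F
net6 = x3 NOR net4 = F NOR F = T
net7 = net6 OR net3 = T OR T = T
net8 = net1 NOR net6 = F NOR T = F
net14 = NOT net7 = NOT T = F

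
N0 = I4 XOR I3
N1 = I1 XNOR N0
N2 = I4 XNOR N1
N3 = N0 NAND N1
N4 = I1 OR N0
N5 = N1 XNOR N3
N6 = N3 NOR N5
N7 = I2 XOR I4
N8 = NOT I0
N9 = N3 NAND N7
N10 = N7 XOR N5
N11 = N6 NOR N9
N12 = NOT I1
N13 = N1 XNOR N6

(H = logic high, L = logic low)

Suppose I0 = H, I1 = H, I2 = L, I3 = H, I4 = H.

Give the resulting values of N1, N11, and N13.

N1 = L  N11 = H  N13 = H

N0 = I4 XOR I3 = H XOR H = L
N1 = I1 XNOR N0 = H XNOR L = L
N3 = N0 NAND N1 = L NAND L = H
N5 = N1 XNOR N3 = L XNOR H = L
N6 = N3 NOR N5 = H NOR L = L
N7 = I2 XOR I4 = L XOR H = H
N9 = N3 NAND N7 = H NAND H = L
N11 = N6 NOR N9 = L NOR L = H
N13 = N1 XNOR N6 = L XNOR L = H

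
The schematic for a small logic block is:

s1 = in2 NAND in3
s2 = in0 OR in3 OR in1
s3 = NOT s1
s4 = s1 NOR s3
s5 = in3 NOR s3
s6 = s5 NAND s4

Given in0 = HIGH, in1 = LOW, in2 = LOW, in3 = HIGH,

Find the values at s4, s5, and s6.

s1 = in2 NAND in3 = LOW NAND HIGH = HIGH
s3 = NOT s1 = NOT HIGH = LOW
s4 = s1 NOR s3 = HIGH NOR LOW = LOW
s5 = in3 NOR s3 = HIGH NOR LOW = LOW
s6 = s5 NAND s4 = LOW NAND LOW = HIGH

s4 = LOW, s5 = LOW, s6 = HIGH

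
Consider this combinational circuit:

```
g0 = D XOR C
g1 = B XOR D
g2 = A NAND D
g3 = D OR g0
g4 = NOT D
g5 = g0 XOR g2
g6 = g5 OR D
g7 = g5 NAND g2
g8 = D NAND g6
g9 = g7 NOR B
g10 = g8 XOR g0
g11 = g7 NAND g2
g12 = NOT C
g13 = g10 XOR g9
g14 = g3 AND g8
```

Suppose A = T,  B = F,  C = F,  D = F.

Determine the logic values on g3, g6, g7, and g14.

g3 = F; g6 = T; g7 = F; g14 = F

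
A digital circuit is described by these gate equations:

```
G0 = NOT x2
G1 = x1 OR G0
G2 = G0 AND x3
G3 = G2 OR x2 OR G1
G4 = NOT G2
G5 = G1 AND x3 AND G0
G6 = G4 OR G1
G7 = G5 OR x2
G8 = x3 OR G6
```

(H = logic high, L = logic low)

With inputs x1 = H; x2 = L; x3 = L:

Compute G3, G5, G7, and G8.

G3 = H; G5 = L; G7 = L; G8 = H

G0 = NOT x2 = NOT L = H
G1 = x1 OR G0 = H OR H = H
G2 = G0 AND x3 = H AND L = L
G3 = G2 OR x2 OR G1 = L OR L OR H = H
G4 = NOT G2 = NOT L = H
G5 = G1 AND x3 AND G0 = H AND L AND H = L
G6 = G4 OR G1 = H OR H = H
G7 = G5 OR x2 = L OR L = L
G8 = x3 OR G6 = L OR H = H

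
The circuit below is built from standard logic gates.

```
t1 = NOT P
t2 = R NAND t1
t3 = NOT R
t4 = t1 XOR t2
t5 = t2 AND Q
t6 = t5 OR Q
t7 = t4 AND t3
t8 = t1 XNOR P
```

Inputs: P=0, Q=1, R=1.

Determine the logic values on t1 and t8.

t1 = 1  t8 = 0

t1 = NOT P = NOT 0 = 1
t8 = t1 XNOR P = 1 XNOR 0 = 0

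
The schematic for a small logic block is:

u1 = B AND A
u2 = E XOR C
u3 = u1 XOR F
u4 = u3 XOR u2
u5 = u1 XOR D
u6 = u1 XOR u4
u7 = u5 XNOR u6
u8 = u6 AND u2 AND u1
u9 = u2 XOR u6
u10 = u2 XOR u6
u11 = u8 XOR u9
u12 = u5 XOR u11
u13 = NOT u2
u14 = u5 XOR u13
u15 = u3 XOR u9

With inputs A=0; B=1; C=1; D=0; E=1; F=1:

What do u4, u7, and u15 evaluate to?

u4 = 1, u7 = 0, u15 = 0

u1 = B AND A = 1 AND 0 = 0
u2 = E XOR C = 1 XOR 1 = 0
u3 = u1 XOR F = 0 XOR 1 = 1
u4 = u3 XOR u2 = 1 XOR 0 = 1
u5 = u1 XOR D = 0 XOR 0 = 0
u6 = u1 XOR u4 = 0 XOR 1 = 1
u7 = u5 XNOR u6 = 0 XNOR 1 = 0
u9 = u2 XOR u6 = 0 XOR 1 = 1
u15 = u3 XOR u9 = 1 XOR 1 = 0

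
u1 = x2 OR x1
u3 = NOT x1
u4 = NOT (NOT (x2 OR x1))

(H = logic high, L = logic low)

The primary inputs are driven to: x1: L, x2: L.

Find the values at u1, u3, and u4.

u1 = L, u3 = H, u4 = L

u1 = L OR L = L
u3 = NOT L = H
u4 = NOT (NOT (L OR L)) = L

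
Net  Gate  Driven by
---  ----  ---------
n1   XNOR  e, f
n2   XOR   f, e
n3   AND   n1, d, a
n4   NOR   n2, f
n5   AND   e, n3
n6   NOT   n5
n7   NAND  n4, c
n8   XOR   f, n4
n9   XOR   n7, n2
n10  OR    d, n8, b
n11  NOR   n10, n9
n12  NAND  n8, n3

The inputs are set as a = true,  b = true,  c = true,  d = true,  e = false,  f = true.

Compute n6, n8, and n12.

n6 = true, n8 = true, n12 = true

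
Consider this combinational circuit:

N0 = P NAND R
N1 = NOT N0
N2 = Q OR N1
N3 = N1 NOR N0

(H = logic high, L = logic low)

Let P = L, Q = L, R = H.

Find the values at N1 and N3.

N1 = L  N3 = L

N0 = P NAND R = L NAND H = H
N1 = NOT N0 = NOT H = L
N3 = N1 NOR N0 = L NOR H = L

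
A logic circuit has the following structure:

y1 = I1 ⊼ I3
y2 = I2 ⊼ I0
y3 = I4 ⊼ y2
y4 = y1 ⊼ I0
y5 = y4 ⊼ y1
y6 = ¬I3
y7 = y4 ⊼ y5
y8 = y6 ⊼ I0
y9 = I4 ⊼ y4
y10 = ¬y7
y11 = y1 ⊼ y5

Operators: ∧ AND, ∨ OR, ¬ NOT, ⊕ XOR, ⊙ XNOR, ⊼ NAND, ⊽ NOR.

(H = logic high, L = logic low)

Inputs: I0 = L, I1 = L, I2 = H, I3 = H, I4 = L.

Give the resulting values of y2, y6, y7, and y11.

y1 = I1 NAND I3 = L NAND H = H
y2 = I2 NAND I0 = H NAND L = H
y4 = y1 NAND I0 = H NAND L = H
y5 = y4 NAND y1 = H NAND H = L
y6 = NOT I3 = NOT H = L
y7 = y4 NAND y5 = H NAND L = H
y11 = y1 NAND y5 = H NAND L = H

y2 = H, y6 = L, y7 = H, y11 = H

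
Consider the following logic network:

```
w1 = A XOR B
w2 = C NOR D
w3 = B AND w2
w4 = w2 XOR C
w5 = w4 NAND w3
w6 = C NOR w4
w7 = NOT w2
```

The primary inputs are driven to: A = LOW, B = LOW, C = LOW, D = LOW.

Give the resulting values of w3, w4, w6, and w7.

w2 = C NOR D = LOW NOR LOW = HIGH
w3 = B AND w2 = LOW AND HIGH = LOW
w4 = w2 XOR C = HIGH XOR LOW = HIGH
w6 = C NOR w4 = LOW NOR HIGH = LOW
w7 = NOT w2 = NOT HIGH = LOW

w3 = LOW, w4 = HIGH, w6 = LOW, w7 = LOW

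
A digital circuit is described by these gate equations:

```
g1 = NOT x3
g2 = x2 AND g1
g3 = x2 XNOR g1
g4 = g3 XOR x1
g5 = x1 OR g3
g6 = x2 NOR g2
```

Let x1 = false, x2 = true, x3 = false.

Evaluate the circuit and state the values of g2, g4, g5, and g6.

g2 = true  g4 = true  g5 = true  g6 = false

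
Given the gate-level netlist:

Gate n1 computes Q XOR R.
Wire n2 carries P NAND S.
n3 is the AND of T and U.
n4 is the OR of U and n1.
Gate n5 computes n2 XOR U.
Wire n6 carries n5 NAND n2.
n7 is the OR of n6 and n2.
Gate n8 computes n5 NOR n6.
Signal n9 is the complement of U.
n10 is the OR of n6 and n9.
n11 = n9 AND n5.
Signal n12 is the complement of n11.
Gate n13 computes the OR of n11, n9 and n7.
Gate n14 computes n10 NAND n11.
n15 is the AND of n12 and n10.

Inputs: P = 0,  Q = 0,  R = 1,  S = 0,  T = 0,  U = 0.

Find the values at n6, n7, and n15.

n2 = P NAND S = 0 NAND 0 = 1
n5 = n2 XOR U = 1 XOR 0 = 1
n6 = n5 NAND n2 = 1 NAND 1 = 0
n7 = n6 OR n2 = 0 OR 1 = 1
n9 = NOT U = NOT 0 = 1
n10 = n6 OR n9 = 0 OR 1 = 1
n11 = n9 AND n5 = 1 AND 1 = 1
n12 = NOT n11 = NOT 1 = 0
n15 = n12 AND n10 = 0 AND 1 = 0

n6 = 0; n7 = 1; n15 = 0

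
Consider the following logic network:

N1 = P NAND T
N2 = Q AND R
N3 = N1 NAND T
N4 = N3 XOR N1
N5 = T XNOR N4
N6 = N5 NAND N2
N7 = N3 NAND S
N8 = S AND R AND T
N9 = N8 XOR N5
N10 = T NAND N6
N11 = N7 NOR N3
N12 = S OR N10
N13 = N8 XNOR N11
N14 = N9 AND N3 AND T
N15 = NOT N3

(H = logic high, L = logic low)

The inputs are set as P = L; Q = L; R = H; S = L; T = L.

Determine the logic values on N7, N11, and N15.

N1 = P NAND T = L NAND L = H
N3 = N1 NAND T = H NAND L = H
N7 = N3 NAND S = H NAND L = H
N11 = N7 NOR N3 = H NOR H = L
N15 = NOT N3 = NOT H = L

N7 = H; N11 = L; N15 = L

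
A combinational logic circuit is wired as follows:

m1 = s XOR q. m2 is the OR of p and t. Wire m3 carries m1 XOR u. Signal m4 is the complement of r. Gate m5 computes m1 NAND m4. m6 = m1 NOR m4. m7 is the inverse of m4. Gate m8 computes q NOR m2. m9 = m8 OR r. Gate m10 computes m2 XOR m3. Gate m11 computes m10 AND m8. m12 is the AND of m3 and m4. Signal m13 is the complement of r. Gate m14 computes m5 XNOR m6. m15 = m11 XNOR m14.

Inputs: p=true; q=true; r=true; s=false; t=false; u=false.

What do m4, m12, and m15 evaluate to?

m4 = false; m12 = false; m15 = true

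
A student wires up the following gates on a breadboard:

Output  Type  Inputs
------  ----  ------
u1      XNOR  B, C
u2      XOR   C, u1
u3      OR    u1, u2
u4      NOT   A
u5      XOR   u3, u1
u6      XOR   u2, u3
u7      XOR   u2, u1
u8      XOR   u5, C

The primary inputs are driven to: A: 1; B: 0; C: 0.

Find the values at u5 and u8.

u5 = 0  u8 = 0

u1 = B XNOR C = 0 XNOR 0 = 1
u2 = C XOR u1 = 0 XOR 1 = 1
u3 = u1 OR u2 = 1 OR 1 = 1
u5 = u3 XOR u1 = 1 XOR 1 = 0
u8 = u5 XOR C = 0 XOR 0 = 0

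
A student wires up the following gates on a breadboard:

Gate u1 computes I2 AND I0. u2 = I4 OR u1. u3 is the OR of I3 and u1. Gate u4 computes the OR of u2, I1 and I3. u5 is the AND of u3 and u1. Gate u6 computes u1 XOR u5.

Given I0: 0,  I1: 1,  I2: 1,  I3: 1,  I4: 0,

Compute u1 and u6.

u1 = I2 AND I0 = 1 AND 0 = 0
u3 = I3 OR u1 = 1 OR 0 = 1
u5 = u3 AND u1 = 1 AND 0 = 0
u6 = u1 XOR u5 = 0 XOR 0 = 0

u1 = 0, u6 = 0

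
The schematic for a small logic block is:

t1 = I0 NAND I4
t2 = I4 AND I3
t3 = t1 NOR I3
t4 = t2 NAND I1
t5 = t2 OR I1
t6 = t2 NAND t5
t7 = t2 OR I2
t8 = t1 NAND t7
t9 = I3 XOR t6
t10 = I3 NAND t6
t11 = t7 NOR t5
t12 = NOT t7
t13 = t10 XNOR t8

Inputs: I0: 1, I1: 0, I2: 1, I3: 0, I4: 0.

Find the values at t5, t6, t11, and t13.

t5 = 0  t6 = 1  t11 = 0  t13 = 0

t1 = I0 NAND I4 = 1 NAND 0 = 1
t2 = I4 AND I3 = 0 AND 0 = 0
t5 = t2 OR I1 = 0 OR 0 = 0
t6 = t2 NAND t5 = 0 NAND 0 = 1
t7 = t2 OR I2 = 0 OR 1 = 1
t8 = t1 NAND t7 = 1 NAND 1 = 0
t10 = I3 NAND t6 = 0 NAND 1 = 1
t11 = t7 NOR t5 = 1 NOR 0 = 0
t13 = t10 XNOR t8 = 1 XNOR 0 = 0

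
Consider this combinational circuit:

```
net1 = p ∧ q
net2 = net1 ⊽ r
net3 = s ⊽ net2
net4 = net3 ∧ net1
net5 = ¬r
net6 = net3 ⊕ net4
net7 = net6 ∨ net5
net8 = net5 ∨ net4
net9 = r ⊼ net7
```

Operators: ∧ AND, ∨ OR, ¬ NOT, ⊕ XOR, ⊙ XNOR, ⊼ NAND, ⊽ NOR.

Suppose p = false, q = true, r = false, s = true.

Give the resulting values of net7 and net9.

net7 = true  net9 = true

net1 = p AND q = false AND true = false
net2 = net1 NOR r = false NOR false = true
net3 = s NOR net2 = true NOR true = false
net4 = net3 AND net1 = false AND false = false
net5 = NOT r = NOT false = true
net6 = net3 XOR net4 = false XOR false = false
net7 = net6 OR net5 = false OR true = true
net9 = r NAND net7 = false NAND true = true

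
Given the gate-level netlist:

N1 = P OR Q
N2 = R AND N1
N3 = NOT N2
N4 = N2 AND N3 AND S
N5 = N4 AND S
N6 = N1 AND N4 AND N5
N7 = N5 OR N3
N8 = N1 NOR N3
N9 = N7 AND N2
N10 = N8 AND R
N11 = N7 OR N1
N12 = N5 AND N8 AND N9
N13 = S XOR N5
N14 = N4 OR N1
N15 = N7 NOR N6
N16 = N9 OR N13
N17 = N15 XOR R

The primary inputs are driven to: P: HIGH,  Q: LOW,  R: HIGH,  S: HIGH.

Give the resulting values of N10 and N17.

N1 = P OR Q = HIGH OR LOW = HIGH
N2 = R AND N1 = HIGH AND HIGH = HIGH
N3 = NOT N2 = NOT HIGH = LOW
N4 = N2 AND N3 AND S = HIGH AND LOW AND HIGH = LOW
N5 = N4 AND S = LOW AND HIGH = LOW
N6 = N1 AND N4 AND N5 = HIGH AND LOW AND LOW = LOW
N7 = N5 OR N3 = LOW OR LOW = LOW
N8 = N1 NOR N3 = HIGH NOR LOW = LOW
N10 = N8 AND R = LOW AND HIGH = LOW
N15 = N7 NOR N6 = LOW NOR LOW = HIGH
N17 = N15 XOR R = HIGH XOR HIGH = LOW

N10 = LOW  N17 = LOW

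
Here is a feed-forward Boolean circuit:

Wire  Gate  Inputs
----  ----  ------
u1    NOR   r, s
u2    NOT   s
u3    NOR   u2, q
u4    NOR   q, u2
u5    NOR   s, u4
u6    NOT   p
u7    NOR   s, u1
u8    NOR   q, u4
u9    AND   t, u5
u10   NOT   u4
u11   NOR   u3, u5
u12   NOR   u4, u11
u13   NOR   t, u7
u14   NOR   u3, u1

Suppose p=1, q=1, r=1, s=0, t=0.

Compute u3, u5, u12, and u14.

u3 = 0, u5 = 1, u12 = 1, u14 = 1

u1 = r NOR s = 1 NOR 0 = 0
u2 = NOT s = NOT 0 = 1
u3 = u2 NOR q = 1 NOR 1 = 0
u4 = q NOR u2 = 1 NOR 1 = 0
u5 = s NOR u4 = 0 NOR 0 = 1
u11 = u3 NOR u5 = 0 NOR 1 = 0
u12 = u4 NOR u11 = 0 NOR 0 = 1
u14 = u3 NOR u1 = 0 NOR 0 = 1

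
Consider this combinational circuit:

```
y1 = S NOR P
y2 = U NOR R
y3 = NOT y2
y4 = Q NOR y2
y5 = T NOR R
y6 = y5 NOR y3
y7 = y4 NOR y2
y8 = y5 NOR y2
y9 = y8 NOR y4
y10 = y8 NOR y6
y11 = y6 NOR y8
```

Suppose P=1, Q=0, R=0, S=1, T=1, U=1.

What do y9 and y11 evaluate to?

y9 = 0, y11 = 0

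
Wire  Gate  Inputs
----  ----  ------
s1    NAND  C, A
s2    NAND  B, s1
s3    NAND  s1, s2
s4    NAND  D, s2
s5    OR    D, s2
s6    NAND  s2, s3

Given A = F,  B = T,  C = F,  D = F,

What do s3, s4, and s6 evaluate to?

s3 = T  s4 = T  s6 = T

s1 = C NAND A = F NAND F = T
s2 = B NAND s1 = T NAND T = F
s3 = s1 NAND s2 = T NAND F = T
s4 = D NAND s2 = F NAND F = T
s6 = s2 NAND s3 = F NAND T = T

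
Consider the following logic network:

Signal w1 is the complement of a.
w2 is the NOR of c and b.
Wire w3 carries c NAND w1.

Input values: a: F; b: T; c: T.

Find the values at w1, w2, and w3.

w1 = NOT a = NOT F = T
w2 = c NOR b = T NOR T = F
w3 = c NAND w1 = T NAND T = F

w1 = T  w2 = F  w3 = F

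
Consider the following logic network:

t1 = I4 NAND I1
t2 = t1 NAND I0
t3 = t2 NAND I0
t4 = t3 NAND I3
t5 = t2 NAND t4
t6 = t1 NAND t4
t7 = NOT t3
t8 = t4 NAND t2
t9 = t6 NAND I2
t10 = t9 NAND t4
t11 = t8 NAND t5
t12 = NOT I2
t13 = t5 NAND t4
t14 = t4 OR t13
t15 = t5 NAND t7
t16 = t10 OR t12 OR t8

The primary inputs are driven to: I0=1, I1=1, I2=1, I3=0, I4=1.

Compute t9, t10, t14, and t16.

t1 = I4 NAND I1 = 1 NAND 1 = 0
t2 = t1 NAND I0 = 0 NAND 1 = 1
t3 = t2 NAND I0 = 1 NAND 1 = 0
t4 = t3 NAND I3 = 0 NAND 0 = 1
t5 = t2 NAND t4 = 1 NAND 1 = 0
t6 = t1 NAND t4 = 0 NAND 1 = 1
t8 = t4 NAND t2 = 1 NAND 1 = 0
t9 = t6 NAND I2 = 1 NAND 1 = 0
t10 = t9 NAND t4 = 0 NAND 1 = 1
t12 = NOT I2 = NOT 1 = 0
t13 = t5 NAND t4 = 0 NAND 1 = 1
t14 = t4 OR t13 = 1 OR 1 = 1
t16 = t10 OR t12 OR t8 = 1 OR 0 OR 0 = 1

t9 = 0  t10 = 1  t14 = 1  t16 = 1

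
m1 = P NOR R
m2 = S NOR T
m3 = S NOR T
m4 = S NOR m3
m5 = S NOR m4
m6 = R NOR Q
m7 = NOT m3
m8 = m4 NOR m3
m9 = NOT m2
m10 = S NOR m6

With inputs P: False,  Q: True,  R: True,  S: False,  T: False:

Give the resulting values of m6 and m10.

m6 = False  m10 = True

m6 = R NOR Q = True NOR True = False
m10 = S NOR m6 = False NOR False = True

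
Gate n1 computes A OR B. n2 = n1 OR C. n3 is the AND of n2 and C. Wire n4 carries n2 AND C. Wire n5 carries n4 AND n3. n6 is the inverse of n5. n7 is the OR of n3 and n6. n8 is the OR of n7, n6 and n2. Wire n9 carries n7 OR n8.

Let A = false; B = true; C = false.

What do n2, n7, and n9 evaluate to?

n1 = A OR B = false OR true = true
n2 = n1 OR C = true OR false = true
n3 = n2 AND C = true AND false = false
n4 = n2 AND C = true AND false = false
n5 = n4 AND n3 = false AND false = false
n6 = NOT n5 = NOT false = true
n7 = n3 OR n6 = false OR true = true
n8 = n7 OR n6 OR n2 = true OR true OR true = true
n9 = n7 OR n8 = true OR true = true

n2 = true, n7 = true, n9 = true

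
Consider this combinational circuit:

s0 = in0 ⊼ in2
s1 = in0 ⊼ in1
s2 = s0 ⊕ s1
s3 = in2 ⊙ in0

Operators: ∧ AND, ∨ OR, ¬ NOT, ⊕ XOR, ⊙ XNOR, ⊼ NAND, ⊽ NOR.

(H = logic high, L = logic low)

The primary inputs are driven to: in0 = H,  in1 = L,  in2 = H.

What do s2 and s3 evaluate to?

s0 = in0 NAND in2 = H NAND H = L
s1 = in0 NAND in1 = H NAND L = H
s2 = s0 XOR s1 = L XOR H = H
s3 = in2 XNOR in0 = H XNOR H = H

s2 = H, s3 = H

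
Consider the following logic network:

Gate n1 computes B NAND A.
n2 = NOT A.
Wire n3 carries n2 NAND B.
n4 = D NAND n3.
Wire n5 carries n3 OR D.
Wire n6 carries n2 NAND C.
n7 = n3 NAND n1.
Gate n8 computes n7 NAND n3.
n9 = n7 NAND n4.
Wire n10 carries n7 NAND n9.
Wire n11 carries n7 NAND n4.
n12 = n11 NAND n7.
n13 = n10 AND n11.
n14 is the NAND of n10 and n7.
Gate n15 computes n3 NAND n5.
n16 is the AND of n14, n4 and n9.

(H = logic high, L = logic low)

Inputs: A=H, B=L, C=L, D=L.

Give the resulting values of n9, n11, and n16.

n9 = H, n11 = H, n16 = H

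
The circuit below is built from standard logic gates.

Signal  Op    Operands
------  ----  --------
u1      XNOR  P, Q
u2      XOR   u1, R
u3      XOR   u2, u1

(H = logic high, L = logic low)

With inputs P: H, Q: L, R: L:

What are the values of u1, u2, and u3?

u1 = L; u2 = L; u3 = L

u1 = P XNOR Q = H XNOR L = L
u2 = u1 XOR R = L XOR L = L
u3 = u2 XOR u1 = L XOR L = L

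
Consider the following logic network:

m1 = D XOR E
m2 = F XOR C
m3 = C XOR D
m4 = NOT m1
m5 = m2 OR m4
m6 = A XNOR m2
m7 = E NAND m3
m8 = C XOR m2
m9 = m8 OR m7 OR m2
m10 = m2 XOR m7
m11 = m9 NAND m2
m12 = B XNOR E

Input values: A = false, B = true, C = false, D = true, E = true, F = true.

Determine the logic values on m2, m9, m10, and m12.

m2 = true; m9 = true; m10 = true; m12 = true

m2 = F XOR C = true XOR false = true
m3 = C XOR D = false XOR true = true
m7 = E NAND m3 = true NAND true = false
m8 = C XOR m2 = false XOR true = true
m9 = m8 OR m7 OR m2 = true OR false OR true = true
m10 = m2 XOR m7 = true XOR false = true
m12 = B XNOR E = true XNOR true = true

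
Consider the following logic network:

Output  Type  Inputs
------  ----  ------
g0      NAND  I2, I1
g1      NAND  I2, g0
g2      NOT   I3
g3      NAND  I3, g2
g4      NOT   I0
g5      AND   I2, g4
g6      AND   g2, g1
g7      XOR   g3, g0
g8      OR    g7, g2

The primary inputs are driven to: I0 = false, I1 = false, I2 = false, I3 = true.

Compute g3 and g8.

g3 = true  g8 = false

g0 = I2 NAND I1 = false NAND false = true
g2 = NOT I3 = NOT true = false
g3 = I3 NAND g2 = true NAND false = true
g7 = g3 XOR g0 = true XOR true = false
g8 = g7 OR g2 = false OR false = false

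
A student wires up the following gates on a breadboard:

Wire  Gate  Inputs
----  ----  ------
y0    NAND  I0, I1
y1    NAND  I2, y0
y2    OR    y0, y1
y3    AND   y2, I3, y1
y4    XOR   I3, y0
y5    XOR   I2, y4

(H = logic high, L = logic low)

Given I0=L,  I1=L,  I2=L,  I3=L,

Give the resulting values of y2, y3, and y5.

y0 = I0 NAND I1 = L NAND L = H
y1 = I2 NAND y0 = L NAND H = H
y2 = y0 OR y1 = H OR H = H
y3 = y2 AND I3 AND y1 = H AND L AND H = L
y4 = I3 XOR y0 = L XOR H = H
y5 = I2 XOR y4 = L XOR H = H

y2 = H, y3 = L, y5 = H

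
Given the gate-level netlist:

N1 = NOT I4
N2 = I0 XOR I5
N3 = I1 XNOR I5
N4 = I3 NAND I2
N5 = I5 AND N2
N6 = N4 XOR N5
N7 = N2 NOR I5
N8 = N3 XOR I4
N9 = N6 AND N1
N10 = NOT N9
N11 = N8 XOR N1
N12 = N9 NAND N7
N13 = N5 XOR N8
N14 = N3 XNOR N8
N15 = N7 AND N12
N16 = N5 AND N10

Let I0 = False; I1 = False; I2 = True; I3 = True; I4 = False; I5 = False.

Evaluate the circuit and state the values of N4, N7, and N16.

N1 = NOT I4 = NOT False = True
N2 = I0 XOR I5 = False XOR False = False
N4 = I3 NAND I2 = True NAND True = False
N5 = I5 AND N2 = False AND False = False
N6 = N4 XOR N5 = False XOR False = False
N7 = N2 NOR I5 = False NOR False = True
N9 = N6 AND N1 = False AND True = False
N10 = NOT N9 = NOT False = True
N16 = N5 AND N10 = False AND True = False

N4 = False, N7 = True, N16 = False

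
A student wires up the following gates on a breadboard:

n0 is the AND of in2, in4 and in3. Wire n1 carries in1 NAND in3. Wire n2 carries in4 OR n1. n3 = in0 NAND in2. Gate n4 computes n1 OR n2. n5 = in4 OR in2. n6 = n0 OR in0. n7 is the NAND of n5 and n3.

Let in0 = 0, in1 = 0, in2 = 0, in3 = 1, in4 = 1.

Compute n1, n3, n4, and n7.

n1 = 1, n3 = 1, n4 = 1, n7 = 0

n1 = in1 NAND in3 = 0 NAND 1 = 1
n2 = in4 OR n1 = 1 OR 1 = 1
n3 = in0 NAND in2 = 0 NAND 0 = 1
n4 = n1 OR n2 = 1 OR 1 = 1
n5 = in4 OR in2 = 1 OR 0 = 1
n7 = n5 NAND n3 = 1 NAND 1 = 0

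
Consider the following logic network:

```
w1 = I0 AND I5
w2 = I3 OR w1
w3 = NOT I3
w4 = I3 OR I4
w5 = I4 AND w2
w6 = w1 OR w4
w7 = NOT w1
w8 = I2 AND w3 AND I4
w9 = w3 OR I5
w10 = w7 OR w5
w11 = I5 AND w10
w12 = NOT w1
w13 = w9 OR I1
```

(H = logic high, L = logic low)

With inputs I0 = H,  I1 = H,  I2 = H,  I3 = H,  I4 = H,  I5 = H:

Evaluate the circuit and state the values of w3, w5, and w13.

w3 = L, w5 = H, w13 = H

w1 = I0 AND I5 = H AND H = H
w2 = I3 OR w1 = H OR H = H
w3 = NOT I3 = NOT H = L
w5 = I4 AND w2 = H AND H = H
w9 = w3 OR I5 = L OR H = H
w13 = w9 OR I1 = H OR H = H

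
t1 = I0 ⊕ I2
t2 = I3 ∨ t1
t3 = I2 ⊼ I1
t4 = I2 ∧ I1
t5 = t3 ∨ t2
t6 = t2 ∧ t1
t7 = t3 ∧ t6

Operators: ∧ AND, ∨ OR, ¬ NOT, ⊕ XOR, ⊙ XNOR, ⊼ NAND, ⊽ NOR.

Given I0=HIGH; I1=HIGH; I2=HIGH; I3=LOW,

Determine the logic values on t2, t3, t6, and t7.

t1 = I0 XOR I2 = HIGH XOR HIGH = LOW
t2 = I3 OR t1 = LOW OR LOW = LOW
t3 = I2 NAND I1 = HIGH NAND HIGH = LOW
t6 = t2 AND t1 = LOW AND LOW = LOW
t7 = t3 AND t6 = LOW AND LOW = LOW

t2 = LOW; t3 = LOW; t6 = LOW; t7 = LOW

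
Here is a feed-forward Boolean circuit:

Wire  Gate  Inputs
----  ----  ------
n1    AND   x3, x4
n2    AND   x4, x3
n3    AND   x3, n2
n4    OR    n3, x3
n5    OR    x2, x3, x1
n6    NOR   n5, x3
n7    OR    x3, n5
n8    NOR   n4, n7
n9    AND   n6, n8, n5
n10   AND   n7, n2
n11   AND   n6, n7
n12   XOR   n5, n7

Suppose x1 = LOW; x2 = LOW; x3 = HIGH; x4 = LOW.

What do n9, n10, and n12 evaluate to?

n9 = LOW, n10 = LOW, n12 = LOW

n2 = x4 AND x3 = LOW AND HIGH = LOW
n3 = x3 AND n2 = HIGH AND LOW = LOW
n4 = n3 OR x3 = LOW OR HIGH = HIGH
n5 = x2 OR x3 OR x1 = LOW OR HIGH OR LOW = HIGH
n6 = n5 NOR x3 = HIGH NOR HIGH = LOW
n7 = x3 OR n5 = HIGH OR HIGH = HIGH
n8 = n4 NOR n7 = HIGH NOR HIGH = LOW
n9 = n6 AND n8 AND n5 = LOW AND LOW AND HIGH = LOW
n10 = n7 AND n2 = HIGH AND LOW = LOW
n12 = n5 XOR n7 = HIGH XOR HIGH = LOW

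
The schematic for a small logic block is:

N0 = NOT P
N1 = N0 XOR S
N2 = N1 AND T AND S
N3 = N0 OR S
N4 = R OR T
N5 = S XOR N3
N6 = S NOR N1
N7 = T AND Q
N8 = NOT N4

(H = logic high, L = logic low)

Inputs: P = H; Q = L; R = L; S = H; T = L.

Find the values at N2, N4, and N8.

N2 = L, N4 = L, N8 = H

N0 = NOT P = NOT H = L
N1 = N0 XOR S = L XOR H = H
N2 = N1 AND T AND S = H AND L AND H = L
N4 = R OR T = L OR L = L
N8 = NOT N4 = NOT L = H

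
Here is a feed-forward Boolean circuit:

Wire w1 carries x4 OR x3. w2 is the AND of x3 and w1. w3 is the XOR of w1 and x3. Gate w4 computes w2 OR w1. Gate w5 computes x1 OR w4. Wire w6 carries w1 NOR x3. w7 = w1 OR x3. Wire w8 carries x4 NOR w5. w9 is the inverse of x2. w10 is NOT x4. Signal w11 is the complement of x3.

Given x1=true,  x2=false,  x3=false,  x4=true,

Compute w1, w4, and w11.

w1 = true; w4 = true; w11 = true

w1 = x4 OR x3 = true OR false = true
w2 = x3 AND w1 = false AND true = false
w4 = w2 OR w1 = false OR true = true
w11 = NOT x3 = NOT false = true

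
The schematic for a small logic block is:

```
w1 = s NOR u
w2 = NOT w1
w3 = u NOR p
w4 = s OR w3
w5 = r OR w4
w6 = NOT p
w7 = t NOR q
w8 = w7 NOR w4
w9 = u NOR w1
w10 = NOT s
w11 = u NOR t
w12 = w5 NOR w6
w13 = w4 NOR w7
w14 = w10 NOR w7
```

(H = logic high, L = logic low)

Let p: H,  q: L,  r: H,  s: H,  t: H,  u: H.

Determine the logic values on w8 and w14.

w3 = u NOR p = H NOR H = L
w4 = s OR w3 = H OR L = H
w7 = t NOR q = H NOR L = L
w8 = w7 NOR w4 = L NOR H = L
w10 = NOT s = NOT H = L
w14 = w10 NOR w7 = L NOR L = H

w8 = L  w14 = H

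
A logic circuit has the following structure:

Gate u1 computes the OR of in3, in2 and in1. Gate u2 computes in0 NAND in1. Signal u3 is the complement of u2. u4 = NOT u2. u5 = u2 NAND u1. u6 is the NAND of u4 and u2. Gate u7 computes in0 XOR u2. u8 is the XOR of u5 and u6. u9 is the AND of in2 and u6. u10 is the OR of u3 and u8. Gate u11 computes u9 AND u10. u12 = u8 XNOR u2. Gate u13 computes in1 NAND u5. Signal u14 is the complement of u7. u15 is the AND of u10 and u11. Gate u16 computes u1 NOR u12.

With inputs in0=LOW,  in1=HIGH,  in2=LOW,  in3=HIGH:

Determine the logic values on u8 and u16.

u8 = HIGH, u16 = LOW

u1 = in3 OR in2 OR in1 = HIGH OR LOW OR HIGH = HIGH
u2 = in0 NAND in1 = LOW NAND HIGH = HIGH
u4 = NOT u2 = NOT HIGH = LOW
u5 = u2 NAND u1 = HIGH NAND HIGH = LOW
u6 = u4 NAND u2 = LOW NAND HIGH = HIGH
u8 = u5 XOR u6 = LOW XOR HIGH = HIGH
u12 = u8 XNOR u2 = HIGH XNOR HIGH = HIGH
u16 = u1 NOR u12 = HIGH NOR HIGH = LOW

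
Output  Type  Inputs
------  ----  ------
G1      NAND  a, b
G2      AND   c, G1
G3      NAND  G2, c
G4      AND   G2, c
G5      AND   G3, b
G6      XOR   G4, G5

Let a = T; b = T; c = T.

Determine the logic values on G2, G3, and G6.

G2 = F; G3 = T; G6 = T

G1 = a NAND b = T NAND T = F
G2 = c AND G1 = T AND F = F
G3 = G2 NAND c = F NAND T = T
G4 = G2 AND c = F AND T = F
G5 = G3 AND b = T AND T = T
G6 = G4 XOR G5 = F XOR T = T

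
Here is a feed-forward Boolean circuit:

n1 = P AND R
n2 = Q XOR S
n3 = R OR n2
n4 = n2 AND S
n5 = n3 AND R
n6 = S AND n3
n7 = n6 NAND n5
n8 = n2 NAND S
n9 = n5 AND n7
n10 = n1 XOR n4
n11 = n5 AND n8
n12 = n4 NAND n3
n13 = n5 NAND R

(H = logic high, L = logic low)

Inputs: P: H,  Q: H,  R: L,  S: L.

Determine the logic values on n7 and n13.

n7 = H, n13 = H

n2 = Q XOR S = H XOR L = H
n3 = R OR n2 = L OR H = H
n5 = n3 AND R = H AND L = L
n6 = S AND n3 = L AND H = L
n7 = n6 NAND n5 = L NAND L = H
n13 = n5 NAND R = L NAND L = H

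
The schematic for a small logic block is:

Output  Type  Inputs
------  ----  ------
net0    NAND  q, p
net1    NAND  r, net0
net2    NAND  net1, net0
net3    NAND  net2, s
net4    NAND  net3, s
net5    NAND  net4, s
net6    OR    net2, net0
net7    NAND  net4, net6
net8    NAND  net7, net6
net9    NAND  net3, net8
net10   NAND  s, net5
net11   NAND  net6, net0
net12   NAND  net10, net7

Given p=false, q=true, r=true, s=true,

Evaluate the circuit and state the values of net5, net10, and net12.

net0 = q NAND p = true NAND false = true
net1 = r NAND net0 = true NAND true = false
net2 = net1 NAND net0 = false NAND true = true
net3 = net2 NAND s = true NAND true = false
net4 = net3 NAND s = false NAND true = true
net5 = net4 NAND s = true NAND true = false
net6 = net2 OR net0 = true OR true = true
net7 = net4 NAND net6 = true NAND true = false
net10 = s NAND net5 = true NAND false = true
net12 = net10 NAND net7 = true NAND false = true

net5 = false; net10 = true; net12 = true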